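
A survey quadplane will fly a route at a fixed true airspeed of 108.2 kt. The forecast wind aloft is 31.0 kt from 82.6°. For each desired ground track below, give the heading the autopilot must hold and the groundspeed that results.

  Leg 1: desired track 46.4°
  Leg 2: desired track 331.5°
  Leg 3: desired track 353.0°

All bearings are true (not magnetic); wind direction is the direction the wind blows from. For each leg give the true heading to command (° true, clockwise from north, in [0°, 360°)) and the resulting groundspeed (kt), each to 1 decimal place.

Leg 1: desired track 46.4°; wind correction +9.7° → command heading 56.1°, groundspeed 81.6 kt
Leg 2: desired track 331.5°; wind correction +15.5° → command heading 347.0°, groundspeed 115.4 kt
Leg 3: desired track 353.0°; wind correction +16.6° → command heading 9.6°, groundspeed 103.4 kt

Leg 1: heading=56.1°, groundspeed=81.6 kt
Leg 2: heading=347.0°, groundspeed=115.4 kt
Leg 3: heading=9.6°, groundspeed=103.4 kt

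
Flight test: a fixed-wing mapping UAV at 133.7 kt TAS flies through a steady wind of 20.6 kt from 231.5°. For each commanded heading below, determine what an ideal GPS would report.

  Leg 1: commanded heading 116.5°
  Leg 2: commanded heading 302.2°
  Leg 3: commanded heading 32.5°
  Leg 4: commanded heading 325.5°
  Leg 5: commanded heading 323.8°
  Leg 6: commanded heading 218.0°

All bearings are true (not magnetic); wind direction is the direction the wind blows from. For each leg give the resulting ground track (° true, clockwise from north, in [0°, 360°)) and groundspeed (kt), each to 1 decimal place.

Leg 1: heading 116.5°; drift -7.5° → track 109.0°, groundspeed 143.6 kt
Leg 2: heading 302.2°; drift +8.7° → track 310.9°, groundspeed 128.4 kt
Leg 3: heading 32.5°; drift +2.5° → track 35.0°, groundspeed 153.3 kt
Leg 4: heading 325.5°; drift +8.6° → track 334.1°, groundspeed 136.7 kt
Leg 5: heading 323.8°; drift +8.7° → track 332.5°, groundspeed 136.1 kt
Leg 6: heading 218.0°; drift -2.4° → track 215.6°, groundspeed 113.8 kt

Leg 1: track=109.0°, groundspeed=143.6 kt
Leg 2: track=310.9°, groundspeed=128.4 kt
Leg 3: track=35.0°, groundspeed=153.3 kt
Leg 4: track=334.1°, groundspeed=136.7 kt
Leg 5: track=332.5°, groundspeed=136.1 kt
Leg 6: track=215.6°, groundspeed=113.8 kt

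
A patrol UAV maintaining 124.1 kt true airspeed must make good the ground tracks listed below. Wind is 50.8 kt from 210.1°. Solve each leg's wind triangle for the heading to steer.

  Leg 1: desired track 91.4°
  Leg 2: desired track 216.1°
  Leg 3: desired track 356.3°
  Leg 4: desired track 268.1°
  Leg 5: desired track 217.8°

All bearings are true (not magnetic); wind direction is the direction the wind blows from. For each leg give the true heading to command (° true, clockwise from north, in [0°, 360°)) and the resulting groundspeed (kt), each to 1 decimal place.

Leg 1: desired track 91.4°; wind correction +21.0° → command heading 112.4°, groundspeed 140.2 kt
Leg 2: desired track 216.1°; wind correction -2.5° → command heading 213.6°, groundspeed 73.5 kt
Leg 3: desired track 356.3°; wind correction -13.2° → command heading 343.1°, groundspeed 163.1 kt
Leg 4: desired track 268.1°; wind correction -20.3° → command heading 247.8°, groundspeed 89.5 kt
Leg 5: desired track 217.8°; wind correction -3.1° → command heading 214.7°, groundspeed 73.6 kt

Leg 1: heading=112.4°, groundspeed=140.2 kt
Leg 2: heading=213.6°, groundspeed=73.5 kt
Leg 3: heading=343.1°, groundspeed=163.1 kt
Leg 4: heading=247.8°, groundspeed=89.5 kt
Leg 5: heading=214.7°, groundspeed=73.6 kt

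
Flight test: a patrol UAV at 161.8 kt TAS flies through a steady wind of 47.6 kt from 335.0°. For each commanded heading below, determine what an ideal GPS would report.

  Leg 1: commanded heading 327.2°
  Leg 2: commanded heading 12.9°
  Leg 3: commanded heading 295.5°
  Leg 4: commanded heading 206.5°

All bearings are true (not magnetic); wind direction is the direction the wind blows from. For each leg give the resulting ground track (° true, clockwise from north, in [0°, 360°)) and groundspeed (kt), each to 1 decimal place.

Leg 1: heading 327.2°; drift -3.2° → track 324.0°, groundspeed 114.8 kt
Leg 2: heading 12.9°; drift +13.2° → track 26.1°, groundspeed 127.6 kt
Leg 3: heading 295.5°; drift -13.6° → track 281.9°, groundspeed 128.7 kt
Leg 4: heading 206.5°; drift -11.0° → track 195.5°, groundspeed 195.0 kt

Leg 1: track=324.0°, groundspeed=114.8 kt
Leg 2: track=26.1°, groundspeed=127.6 kt
Leg 3: track=281.9°, groundspeed=128.7 kt
Leg 4: track=195.5°, groundspeed=195.0 kt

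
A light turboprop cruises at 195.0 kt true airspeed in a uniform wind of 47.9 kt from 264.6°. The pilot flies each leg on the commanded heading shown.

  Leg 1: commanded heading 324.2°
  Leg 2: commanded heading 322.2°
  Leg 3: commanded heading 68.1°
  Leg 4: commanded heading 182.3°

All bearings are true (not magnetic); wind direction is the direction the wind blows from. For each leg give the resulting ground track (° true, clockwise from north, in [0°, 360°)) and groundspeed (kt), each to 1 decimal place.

Leg 1: track=337.8°, groundspeed=175.7 kt
Leg 2: track=335.6°, groundspeed=174.1 kt
Leg 3: track=71.3°, groundspeed=241.3 kt
Leg 4: track=168.2°, groundspeed=194.5 kt

Leg 1: heading 324.2°; drift +13.6° → track 337.8°, groundspeed 175.7 kt
Leg 2: heading 322.2°; drift +13.4° → track 335.6°, groundspeed 174.1 kt
Leg 3: heading 68.1°; drift +3.2° → track 71.3°, groundspeed 241.3 kt
Leg 4: heading 182.3°; drift -14.1° → track 168.2°, groundspeed 194.5 kt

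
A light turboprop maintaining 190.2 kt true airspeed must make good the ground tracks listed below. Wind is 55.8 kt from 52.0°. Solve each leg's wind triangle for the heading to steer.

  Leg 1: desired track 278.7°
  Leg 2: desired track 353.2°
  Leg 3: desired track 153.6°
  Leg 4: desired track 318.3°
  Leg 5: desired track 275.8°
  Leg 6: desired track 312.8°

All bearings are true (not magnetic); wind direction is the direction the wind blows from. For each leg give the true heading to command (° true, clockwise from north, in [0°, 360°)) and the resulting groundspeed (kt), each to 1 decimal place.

Leg 1: heading=291.0°, groundspeed=224.1 kt
Leg 2: heading=7.7°, groundspeed=155.2 kt
Leg 3: heading=136.9°, groundspeed=193.4 kt
Leg 4: heading=335.3°, groundspeed=185.5 kt
Leg 5: heading=287.5°, groundspeed=226.5 kt
Leg 6: heading=329.6°, groundspeed=191.0 kt

Leg 1: desired track 278.7°; wind correction +12.3° → command heading 291.0°, groundspeed 224.1 kt
Leg 2: desired track 353.2°; wind correction +14.5° → command heading 7.7°, groundspeed 155.2 kt
Leg 3: desired track 153.6°; wind correction -16.7° → command heading 136.9°, groundspeed 193.4 kt
Leg 4: desired track 318.3°; wind correction +17.0° → command heading 335.3°, groundspeed 185.5 kt
Leg 5: desired track 275.8°; wind correction +11.7° → command heading 287.5°, groundspeed 226.5 kt
Leg 6: desired track 312.8°; wind correction +16.8° → command heading 329.6°, groundspeed 191.0 kt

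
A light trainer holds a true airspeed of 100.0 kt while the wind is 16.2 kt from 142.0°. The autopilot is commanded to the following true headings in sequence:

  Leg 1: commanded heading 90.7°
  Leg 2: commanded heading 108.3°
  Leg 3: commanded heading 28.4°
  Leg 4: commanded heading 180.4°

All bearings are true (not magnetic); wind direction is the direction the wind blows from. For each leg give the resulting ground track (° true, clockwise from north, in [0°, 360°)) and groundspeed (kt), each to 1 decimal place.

Leg 1: track=82.7°, groundspeed=90.8 kt
Leg 2: track=102.4°, groundspeed=87.0 kt
Leg 3: track=20.5°, groundspeed=107.5 kt
Leg 4: track=187.0°, groundspeed=87.9 kt

Leg 1: heading 90.7°; drift -8.0° → track 82.7°, groundspeed 90.8 kt
Leg 2: heading 108.3°; drift -5.9° → track 102.4°, groundspeed 87.0 kt
Leg 3: heading 28.4°; drift -7.9° → track 20.5°, groundspeed 107.5 kt
Leg 4: heading 180.4°; drift +6.6° → track 187.0°, groundspeed 87.9 kt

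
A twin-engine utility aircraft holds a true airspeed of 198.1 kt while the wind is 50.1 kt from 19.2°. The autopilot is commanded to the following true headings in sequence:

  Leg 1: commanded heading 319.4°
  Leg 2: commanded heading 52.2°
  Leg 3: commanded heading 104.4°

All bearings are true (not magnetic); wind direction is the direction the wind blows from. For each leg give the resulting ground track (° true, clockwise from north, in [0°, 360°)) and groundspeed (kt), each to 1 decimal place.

Leg 1: heading 319.4°; drift -14.1° → track 305.3°, groundspeed 178.2 kt
Leg 2: heading 52.2°; drift +9.9° → track 62.1°, groundspeed 158.4 kt
Leg 3: heading 104.4°; drift +14.4° → track 118.8°, groundspeed 200.2 kt

Leg 1: track=305.3°, groundspeed=178.2 kt
Leg 2: track=62.1°, groundspeed=158.4 kt
Leg 3: track=118.8°, groundspeed=200.2 kt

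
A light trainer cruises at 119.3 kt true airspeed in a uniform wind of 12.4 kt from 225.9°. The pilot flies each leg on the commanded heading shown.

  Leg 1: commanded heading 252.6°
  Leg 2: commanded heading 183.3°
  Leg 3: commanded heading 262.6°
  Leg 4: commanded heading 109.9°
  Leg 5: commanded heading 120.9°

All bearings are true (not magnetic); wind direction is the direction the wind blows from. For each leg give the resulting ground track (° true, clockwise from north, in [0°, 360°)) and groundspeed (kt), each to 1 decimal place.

Leg 1: heading 252.6°; drift +2.9° → track 255.5°, groundspeed 108.4 kt
Leg 2: heading 183.3°; drift -4.4° → track 178.9°, groundspeed 110.5 kt
Leg 3: heading 262.6°; drift +3.9° → track 266.5°, groundspeed 109.6 kt
Leg 4: heading 109.9°; drift -5.1° → track 104.8°, groundspeed 125.2 kt
Leg 5: heading 120.9°; drift -5.6° → track 115.3°, groundspeed 123.1 kt

Leg 1: track=255.5°, groundspeed=108.4 kt
Leg 2: track=178.9°, groundspeed=110.5 kt
Leg 3: track=266.5°, groundspeed=109.6 kt
Leg 4: track=104.8°, groundspeed=125.2 kt
Leg 5: track=115.3°, groundspeed=123.1 kt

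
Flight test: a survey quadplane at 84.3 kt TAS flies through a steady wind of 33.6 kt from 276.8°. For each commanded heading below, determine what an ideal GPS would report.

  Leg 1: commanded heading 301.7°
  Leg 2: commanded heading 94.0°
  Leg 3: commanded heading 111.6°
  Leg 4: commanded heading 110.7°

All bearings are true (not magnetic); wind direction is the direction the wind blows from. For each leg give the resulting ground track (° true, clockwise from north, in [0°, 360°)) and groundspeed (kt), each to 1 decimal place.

Leg 1: track=316.4°, groundspeed=55.7 kt
Leg 2: track=94.8°, groundspeed=117.9 kt
Leg 3: track=107.4°, groundspeed=117.1 kt
Leg 4: track=106.8°, groundspeed=117.2 kt

Leg 1: heading 301.7°; drift +14.7° → track 316.4°, groundspeed 55.7 kt
Leg 2: heading 94.0°; drift +0.8° → track 94.8°, groundspeed 117.9 kt
Leg 3: heading 111.6°; drift -4.2° → track 107.4°, groundspeed 117.1 kt
Leg 4: heading 110.7°; drift -3.9° → track 106.8°, groundspeed 117.2 kt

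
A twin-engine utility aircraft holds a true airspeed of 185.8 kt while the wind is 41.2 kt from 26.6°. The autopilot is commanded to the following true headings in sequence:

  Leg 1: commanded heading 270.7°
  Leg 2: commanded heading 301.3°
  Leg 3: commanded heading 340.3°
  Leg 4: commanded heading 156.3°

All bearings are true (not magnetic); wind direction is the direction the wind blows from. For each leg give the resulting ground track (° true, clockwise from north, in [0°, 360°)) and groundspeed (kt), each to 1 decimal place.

Leg 1: track=260.4°, groundspeed=207.1 kt
Leg 2: track=288.6°, groundspeed=187.0 kt
Leg 3: track=329.6°, groundspeed=160.1 kt
Leg 4: track=164.8°, groundspeed=214.5 kt

Leg 1: heading 270.7°; drift -10.3° → track 260.4°, groundspeed 207.1 kt
Leg 2: heading 301.3°; drift -12.7° → track 288.6°, groundspeed 187.0 kt
Leg 3: heading 340.3°; drift -10.7° → track 329.6°, groundspeed 160.1 kt
Leg 4: heading 156.3°; drift +8.5° → track 164.8°, groundspeed 214.5 kt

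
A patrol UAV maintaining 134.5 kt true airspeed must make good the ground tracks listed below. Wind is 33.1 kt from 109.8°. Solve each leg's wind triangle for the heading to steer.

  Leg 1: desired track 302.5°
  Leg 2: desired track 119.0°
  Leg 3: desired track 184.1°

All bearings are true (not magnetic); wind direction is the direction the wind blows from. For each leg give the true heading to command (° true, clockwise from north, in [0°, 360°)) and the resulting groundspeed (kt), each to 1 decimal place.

Leg 1: desired track 302.5°; wind correction +3.1° → command heading 305.6°, groundspeed 166.6 kt
Leg 2: desired track 119.0°; wind correction -2.3° → command heading 116.7°, groundspeed 101.7 kt
Leg 3: desired track 184.1°; wind correction -13.7° → command heading 170.4°, groundspeed 121.7 kt

Leg 1: heading=305.6°, groundspeed=166.6 kt
Leg 2: heading=116.7°, groundspeed=101.7 kt
Leg 3: heading=170.4°, groundspeed=121.7 kt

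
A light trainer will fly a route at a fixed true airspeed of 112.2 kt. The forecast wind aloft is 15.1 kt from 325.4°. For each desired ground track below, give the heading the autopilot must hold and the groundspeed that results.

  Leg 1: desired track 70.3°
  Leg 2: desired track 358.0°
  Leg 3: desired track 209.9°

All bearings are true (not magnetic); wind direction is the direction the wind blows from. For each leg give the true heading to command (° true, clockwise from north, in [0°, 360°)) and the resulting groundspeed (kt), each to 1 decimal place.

Leg 1: heading=62.8°, groundspeed=115.1 kt
Leg 2: heading=353.8°, groundspeed=99.2 kt
Leg 3: heading=216.9°, groundspeed=117.9 kt

Leg 1: desired track 70.3°; wind correction -7.5° → command heading 62.8°, groundspeed 115.1 kt
Leg 2: desired track 358.0°; wind correction -4.2° → command heading 353.8°, groundspeed 99.2 kt
Leg 3: desired track 209.9°; wind correction +7.0° → command heading 216.9°, groundspeed 117.9 kt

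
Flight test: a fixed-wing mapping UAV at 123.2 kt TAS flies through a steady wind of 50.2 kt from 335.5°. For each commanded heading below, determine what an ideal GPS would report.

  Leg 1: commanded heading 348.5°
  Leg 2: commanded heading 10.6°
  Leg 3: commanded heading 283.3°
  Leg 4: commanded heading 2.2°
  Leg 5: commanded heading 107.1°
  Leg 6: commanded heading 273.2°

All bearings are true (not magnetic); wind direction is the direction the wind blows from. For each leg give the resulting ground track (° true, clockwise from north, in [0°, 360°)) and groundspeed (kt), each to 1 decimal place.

Leg 1: heading 348.5°; drift +8.6° → track 357.1°, groundspeed 75.1 kt
Leg 2: heading 10.6°; drift +19.4° → track 30.0°, groundspeed 87.1 kt
Leg 3: heading 283.3°; drift -23.2° → track 260.1°, groundspeed 100.6 kt
Leg 4: heading 2.2°; drift +16.1° → track 18.3°, groundspeed 81.5 kt
Leg 5: heading 107.1°; drift +13.5° → track 120.6°, groundspeed 161.0 kt
Leg 6: heading 273.2°; drift -24.0° → track 249.2°, groundspeed 109.3 kt

Leg 1: track=357.1°, groundspeed=75.1 kt
Leg 2: track=30.0°, groundspeed=87.1 kt
Leg 3: track=260.1°, groundspeed=100.6 kt
Leg 4: track=18.3°, groundspeed=81.5 kt
Leg 5: track=120.6°, groundspeed=161.0 kt
Leg 6: track=249.2°, groundspeed=109.3 kt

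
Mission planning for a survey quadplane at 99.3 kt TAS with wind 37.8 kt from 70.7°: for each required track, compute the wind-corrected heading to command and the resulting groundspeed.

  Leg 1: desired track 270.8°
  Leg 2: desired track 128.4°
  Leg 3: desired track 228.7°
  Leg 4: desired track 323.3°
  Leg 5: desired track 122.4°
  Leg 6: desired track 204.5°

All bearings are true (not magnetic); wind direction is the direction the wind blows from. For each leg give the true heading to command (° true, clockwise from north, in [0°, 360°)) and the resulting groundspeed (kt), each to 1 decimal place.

Leg 1: desired track 270.8°; wind correction +7.5° → command heading 278.3°, groundspeed 133.9 kt
Leg 2: desired track 128.4°; wind correction -18.8° → command heading 109.6°, groundspeed 73.8 kt
Leg 3: desired track 228.7°; wind correction -8.2° → command heading 220.5°, groundspeed 133.3 kt
Leg 4: desired track 323.3°; wind correction +21.3° → command heading 344.6°, groundspeed 103.8 kt
Leg 5: desired track 122.4°; wind correction -17.4° → command heading 105.0°, groundspeed 71.3 kt
Leg 6: desired track 204.5°; wind correction -15.9° → command heading 188.6°, groundspeed 121.6 kt

Leg 1: heading=278.3°, groundspeed=133.9 kt
Leg 2: heading=109.6°, groundspeed=73.8 kt
Leg 3: heading=220.5°, groundspeed=133.3 kt
Leg 4: heading=344.6°, groundspeed=103.8 kt
Leg 5: heading=105.0°, groundspeed=71.3 kt
Leg 6: heading=188.6°, groundspeed=121.6 kt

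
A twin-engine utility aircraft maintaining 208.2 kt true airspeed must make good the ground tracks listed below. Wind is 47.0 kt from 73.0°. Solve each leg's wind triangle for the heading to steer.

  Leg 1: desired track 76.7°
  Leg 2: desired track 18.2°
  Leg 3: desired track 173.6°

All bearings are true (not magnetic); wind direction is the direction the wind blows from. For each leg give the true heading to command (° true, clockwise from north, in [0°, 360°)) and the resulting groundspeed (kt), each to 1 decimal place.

Leg 1: desired track 76.7°; wind correction -0.8° → command heading 75.9°, groundspeed 161.3 kt
Leg 2: desired track 18.2°; wind correction +10.6° → command heading 28.8°, groundspeed 177.5 kt
Leg 3: desired track 173.6°; wind correction -12.8° → command heading 160.8°, groundspeed 211.7 kt

Leg 1: heading=75.9°, groundspeed=161.3 kt
Leg 2: heading=28.8°, groundspeed=177.5 kt
Leg 3: heading=160.8°, groundspeed=211.7 kt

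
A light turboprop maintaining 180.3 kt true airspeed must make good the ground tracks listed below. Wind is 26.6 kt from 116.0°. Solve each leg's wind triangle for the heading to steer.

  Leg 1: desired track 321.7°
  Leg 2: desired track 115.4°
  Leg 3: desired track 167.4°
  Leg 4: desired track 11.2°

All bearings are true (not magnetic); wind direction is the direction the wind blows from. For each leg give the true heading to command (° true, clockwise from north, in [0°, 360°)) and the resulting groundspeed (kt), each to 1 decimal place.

Leg 1: desired track 321.7°; wind correction +3.7° → command heading 325.4°, groundspeed 203.9 kt
Leg 2: desired track 115.4°; wind correction +0.1° → command heading 115.5°, groundspeed 153.7 kt
Leg 3: desired track 167.4°; wind correction -6.6° → command heading 160.8°, groundspeed 162.5 kt
Leg 4: desired track 11.2°; wind correction +8.2° → command heading 19.4°, groundspeed 185.3 kt

Leg 1: heading=325.4°, groundspeed=203.9 kt
Leg 2: heading=115.5°, groundspeed=153.7 kt
Leg 3: heading=160.8°, groundspeed=162.5 kt
Leg 4: heading=19.4°, groundspeed=185.3 kt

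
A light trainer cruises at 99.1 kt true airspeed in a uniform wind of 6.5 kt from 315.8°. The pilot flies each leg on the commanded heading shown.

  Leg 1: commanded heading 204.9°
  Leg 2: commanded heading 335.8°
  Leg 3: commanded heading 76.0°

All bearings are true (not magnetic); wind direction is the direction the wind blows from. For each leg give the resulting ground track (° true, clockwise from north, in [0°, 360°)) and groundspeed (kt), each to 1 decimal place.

Leg 1: track=201.5°, groundspeed=101.6 kt
Leg 2: track=337.2°, groundspeed=93.0 kt
Leg 3: track=79.1°, groundspeed=102.5 kt

Leg 1: heading 204.9°; drift -3.4° → track 201.5°, groundspeed 101.6 kt
Leg 2: heading 335.8°; drift +1.4° → track 337.2°, groundspeed 93.0 kt
Leg 3: heading 76.0°; drift +3.1° → track 79.1°, groundspeed 102.5 kt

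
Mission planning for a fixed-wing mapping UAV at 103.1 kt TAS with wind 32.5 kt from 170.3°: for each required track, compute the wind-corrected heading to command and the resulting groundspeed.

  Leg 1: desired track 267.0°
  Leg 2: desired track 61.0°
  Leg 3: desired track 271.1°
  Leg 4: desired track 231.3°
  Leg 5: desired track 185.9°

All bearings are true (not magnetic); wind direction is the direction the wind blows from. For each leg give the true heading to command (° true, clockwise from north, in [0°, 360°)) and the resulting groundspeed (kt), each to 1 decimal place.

Leg 1: desired track 267.0°; wind correction -18.2° → command heading 248.8°, groundspeed 101.7 kt
Leg 2: desired track 61.0°; wind correction +17.3° → command heading 78.3°, groundspeed 109.2 kt
Leg 3: desired track 271.1°; wind correction -18.0° → command heading 253.1°, groundspeed 104.1 kt
Leg 4: desired track 231.3°; wind correction -16.0° → command heading 215.3°, groundspeed 83.3 kt
Leg 5: desired track 185.9°; wind correction -4.9° → command heading 181.0°, groundspeed 71.4 kt

Leg 1: heading=248.8°, groundspeed=101.7 kt
Leg 2: heading=78.3°, groundspeed=109.2 kt
Leg 3: heading=253.1°, groundspeed=104.1 kt
Leg 4: heading=215.3°, groundspeed=83.3 kt
Leg 5: heading=181.0°, groundspeed=71.4 kt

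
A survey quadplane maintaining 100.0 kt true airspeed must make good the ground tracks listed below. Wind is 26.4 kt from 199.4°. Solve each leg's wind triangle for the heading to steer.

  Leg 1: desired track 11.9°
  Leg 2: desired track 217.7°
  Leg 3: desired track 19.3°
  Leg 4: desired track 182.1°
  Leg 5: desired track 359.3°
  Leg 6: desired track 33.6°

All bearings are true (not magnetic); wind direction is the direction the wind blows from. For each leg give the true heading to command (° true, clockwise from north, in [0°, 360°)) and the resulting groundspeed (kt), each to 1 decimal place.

Leg 1: desired track 11.9°; wind correction -2.0° → command heading 9.9°, groundspeed 126.1 kt
Leg 2: desired track 217.7°; wind correction -4.8° → command heading 212.9°, groundspeed 74.6 kt
Leg 3: desired track 19.3°; wind correction +0.0° → command heading 19.3°, groundspeed 126.4 kt
Leg 4: desired track 182.1°; wind correction +4.5° → command heading 186.6°, groundspeed 74.5 kt
Leg 5: desired track 359.3°; wind correction -5.2° → command heading 354.1°, groundspeed 124.4 kt
Leg 6: desired track 33.6°; wind correction +3.7° → command heading 37.3°, groundspeed 125.4 kt

Leg 1: heading=9.9°, groundspeed=126.1 kt
Leg 2: heading=212.9°, groundspeed=74.6 kt
Leg 3: heading=19.3°, groundspeed=126.4 kt
Leg 4: heading=186.6°, groundspeed=74.5 kt
Leg 5: heading=354.1°, groundspeed=124.4 kt
Leg 6: heading=37.3°, groundspeed=125.4 kt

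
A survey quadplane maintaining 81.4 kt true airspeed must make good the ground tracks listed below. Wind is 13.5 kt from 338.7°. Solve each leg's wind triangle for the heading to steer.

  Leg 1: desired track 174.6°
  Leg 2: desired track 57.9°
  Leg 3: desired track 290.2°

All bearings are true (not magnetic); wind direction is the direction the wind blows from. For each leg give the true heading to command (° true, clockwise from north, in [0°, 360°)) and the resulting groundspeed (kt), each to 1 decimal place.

Leg 1: desired track 174.6°; wind correction +2.6° → command heading 177.2°, groundspeed 94.3 kt
Leg 2: desired track 57.9°; wind correction -9.4° → command heading 48.5°, groundspeed 77.8 kt
Leg 3: desired track 290.2°; wind correction +7.1° → command heading 297.3°, groundspeed 71.8 kt

Leg 1: heading=177.2°, groundspeed=94.3 kt
Leg 2: heading=48.5°, groundspeed=77.8 kt
Leg 3: heading=297.3°, groundspeed=71.8 kt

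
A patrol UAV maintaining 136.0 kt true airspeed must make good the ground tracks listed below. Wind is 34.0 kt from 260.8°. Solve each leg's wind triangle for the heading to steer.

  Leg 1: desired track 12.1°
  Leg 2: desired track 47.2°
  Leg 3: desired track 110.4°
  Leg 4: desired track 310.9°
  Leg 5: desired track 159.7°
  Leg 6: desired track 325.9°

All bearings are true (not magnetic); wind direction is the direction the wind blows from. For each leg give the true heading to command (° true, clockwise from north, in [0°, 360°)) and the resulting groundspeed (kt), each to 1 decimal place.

Leg 1: desired track 12.1°; wind correction -13.5° → command heading 358.6°, groundspeed 144.6 kt
Leg 2: desired track 47.2°; wind correction -8.0° → command heading 39.2°, groundspeed 163.0 kt
Leg 3: desired track 110.4°; wind correction +7.1° → command heading 117.5°, groundspeed 164.5 kt
Leg 4: desired track 310.9°; wind correction -11.1° → command heading 299.8°, groundspeed 111.7 kt
Leg 5: desired track 159.7°; wind correction +14.2° → command heading 173.9°, groundspeed 138.4 kt
Leg 6: desired track 325.9°; wind correction -13.1° → command heading 312.8°, groundspeed 118.1 kt

Leg 1: heading=358.6°, groundspeed=144.6 kt
Leg 2: heading=39.2°, groundspeed=163.0 kt
Leg 3: heading=117.5°, groundspeed=164.5 kt
Leg 4: heading=299.8°, groundspeed=111.7 kt
Leg 5: heading=173.9°, groundspeed=138.4 kt
Leg 6: heading=312.8°, groundspeed=118.1 kt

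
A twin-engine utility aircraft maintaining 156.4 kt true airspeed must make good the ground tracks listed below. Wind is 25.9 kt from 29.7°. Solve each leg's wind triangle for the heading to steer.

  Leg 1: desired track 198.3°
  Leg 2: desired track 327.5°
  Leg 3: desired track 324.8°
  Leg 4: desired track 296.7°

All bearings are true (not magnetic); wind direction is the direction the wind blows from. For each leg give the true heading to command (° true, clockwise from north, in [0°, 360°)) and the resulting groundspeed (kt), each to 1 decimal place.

Leg 1: desired track 198.3°; wind correction -1.9° → command heading 196.4°, groundspeed 181.7 kt
Leg 2: desired track 327.5°; wind correction +8.4° → command heading 335.9°, groundspeed 142.6 kt
Leg 3: desired track 324.8°; wind correction +8.6° → command heading 333.4°, groundspeed 143.6 kt
Leg 4: desired track 296.7°; wind correction +9.5° → command heading 306.2°, groundspeed 155.6 kt

Leg 1: heading=196.4°, groundspeed=181.7 kt
Leg 2: heading=335.9°, groundspeed=142.6 kt
Leg 3: heading=333.4°, groundspeed=143.6 kt
Leg 4: heading=306.2°, groundspeed=155.6 kt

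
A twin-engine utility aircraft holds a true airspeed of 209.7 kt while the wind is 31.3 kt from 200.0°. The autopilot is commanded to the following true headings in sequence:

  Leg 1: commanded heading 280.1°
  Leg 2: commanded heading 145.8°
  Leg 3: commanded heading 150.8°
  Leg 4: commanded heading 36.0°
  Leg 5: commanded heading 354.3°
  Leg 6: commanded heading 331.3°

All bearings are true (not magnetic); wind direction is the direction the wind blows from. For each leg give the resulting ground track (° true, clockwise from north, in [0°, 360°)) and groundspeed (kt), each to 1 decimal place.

Leg 1: heading 280.1°; drift +8.6° → track 288.7°, groundspeed 206.6 kt
Leg 2: heading 145.8°; drift -7.6° → track 138.2°, groundspeed 193.1 kt
Leg 3: heading 150.8°; drift -7.1° → track 143.7°, groundspeed 190.7 kt
Leg 4: heading 36.0°; drift -2.1° → track 33.9°, groundspeed 239.9 kt
Leg 5: heading 354.3°; drift +3.3° → track 357.6°, groundspeed 238.3 kt
Leg 6: heading 331.3°; drift +5.8° → track 337.1°, groundspeed 231.6 kt

Leg 1: track=288.7°, groundspeed=206.6 kt
Leg 2: track=138.2°, groundspeed=193.1 kt
Leg 3: track=143.7°, groundspeed=190.7 kt
Leg 4: track=33.9°, groundspeed=239.9 kt
Leg 5: track=357.6°, groundspeed=238.3 kt
Leg 6: track=337.1°, groundspeed=231.6 kt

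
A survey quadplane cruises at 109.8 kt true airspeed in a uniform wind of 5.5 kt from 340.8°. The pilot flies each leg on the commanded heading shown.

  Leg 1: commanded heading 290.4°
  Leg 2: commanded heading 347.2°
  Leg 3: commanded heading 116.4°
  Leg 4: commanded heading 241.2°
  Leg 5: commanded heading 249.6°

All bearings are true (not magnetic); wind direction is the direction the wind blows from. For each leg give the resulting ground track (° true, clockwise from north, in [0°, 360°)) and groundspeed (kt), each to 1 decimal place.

Leg 1: track=288.1°, groundspeed=106.4 kt
Leg 2: track=347.5°, groundspeed=104.3 kt
Leg 3: track=118.3°, groundspeed=113.8 kt
Leg 4: track=238.4°, groundspeed=110.8 kt
Leg 5: track=246.7°, groundspeed=110.1 kt

Leg 1: heading 290.4°; drift -2.3° → track 288.1°, groundspeed 106.4 kt
Leg 2: heading 347.2°; drift +0.3° → track 347.5°, groundspeed 104.3 kt
Leg 3: heading 116.4°; drift +1.9° → track 118.3°, groundspeed 113.8 kt
Leg 4: heading 241.2°; drift -2.8° → track 238.4°, groundspeed 110.8 kt
Leg 5: heading 249.6°; drift -2.9° → track 246.7°, groundspeed 110.1 kt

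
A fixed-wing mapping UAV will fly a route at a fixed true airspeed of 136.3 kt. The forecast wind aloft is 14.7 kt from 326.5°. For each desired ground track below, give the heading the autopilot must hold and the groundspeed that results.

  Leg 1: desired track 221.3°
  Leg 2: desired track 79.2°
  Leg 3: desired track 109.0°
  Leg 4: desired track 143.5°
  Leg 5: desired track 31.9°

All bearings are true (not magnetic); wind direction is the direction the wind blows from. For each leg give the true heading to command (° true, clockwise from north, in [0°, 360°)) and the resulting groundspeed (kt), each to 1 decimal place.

Leg 1: heading=227.3°, groundspeed=139.4 kt
Leg 2: heading=73.5°, groundspeed=141.3 kt
Leg 3: heading=105.2°, groundspeed=147.7 kt
Leg 4: heading=143.2°, groundspeed=151.0 kt
Leg 5: heading=26.3°, groundspeed=129.5 kt

Leg 1: desired track 221.3°; wind correction +6.0° → command heading 227.3°, groundspeed 139.4 kt
Leg 2: desired track 79.2°; wind correction -5.7° → command heading 73.5°, groundspeed 141.3 kt
Leg 3: desired track 109.0°; wind correction -3.8° → command heading 105.2°, groundspeed 147.7 kt
Leg 4: desired track 143.5°; wind correction -0.3° → command heading 143.2°, groundspeed 151.0 kt
Leg 5: desired track 31.9°; wind correction -5.6° → command heading 26.3°, groundspeed 129.5 kt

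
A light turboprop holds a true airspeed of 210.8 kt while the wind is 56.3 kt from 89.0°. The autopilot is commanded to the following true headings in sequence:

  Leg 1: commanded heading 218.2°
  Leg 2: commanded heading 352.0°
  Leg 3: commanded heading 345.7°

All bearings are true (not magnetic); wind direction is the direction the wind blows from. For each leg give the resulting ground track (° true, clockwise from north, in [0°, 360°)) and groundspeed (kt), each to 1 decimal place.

Leg 1: heading 218.2°; drift +10.0° → track 228.2°, groundspeed 250.2 kt
Leg 2: heading 352.0°; drift -14.4° → track 337.6°, groundspeed 224.7 kt
Leg 3: heading 345.7°; drift -13.8° → track 331.9°, groundspeed 230.4 kt

Leg 1: track=228.2°, groundspeed=250.2 kt
Leg 2: track=337.6°, groundspeed=224.7 kt
Leg 3: track=331.9°, groundspeed=230.4 kt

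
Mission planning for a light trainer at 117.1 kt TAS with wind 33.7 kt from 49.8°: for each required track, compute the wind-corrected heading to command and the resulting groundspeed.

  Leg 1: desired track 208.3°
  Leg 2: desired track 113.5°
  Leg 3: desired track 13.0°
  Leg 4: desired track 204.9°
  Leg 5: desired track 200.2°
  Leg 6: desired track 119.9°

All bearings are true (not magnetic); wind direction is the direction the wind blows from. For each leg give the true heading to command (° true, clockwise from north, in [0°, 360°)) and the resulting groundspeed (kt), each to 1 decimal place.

Leg 1: desired track 208.3°; wind correction -6.1° → command heading 202.2°, groundspeed 147.8 kt
Leg 2: desired track 113.5°; wind correction -15.0° → command heading 98.5°, groundspeed 98.2 kt
Leg 3: desired track 13.0°; wind correction +9.9° → command heading 22.9°, groundspeed 88.4 kt
Leg 4: desired track 204.9°; wind correction -7.0° → command heading 197.9°, groundspeed 146.8 kt
Leg 5: desired track 200.2°; wind correction -8.2° → command heading 192.0°, groundspeed 145.2 kt
Leg 6: desired track 119.9°; wind correction -15.7° → command heading 104.2°, groundspeed 101.3 kt

Leg 1: heading=202.2°, groundspeed=147.8 kt
Leg 2: heading=98.5°, groundspeed=98.2 kt
Leg 3: heading=22.9°, groundspeed=88.4 kt
Leg 4: heading=197.9°, groundspeed=146.8 kt
Leg 5: heading=192.0°, groundspeed=145.2 kt
Leg 6: heading=104.2°, groundspeed=101.3 kt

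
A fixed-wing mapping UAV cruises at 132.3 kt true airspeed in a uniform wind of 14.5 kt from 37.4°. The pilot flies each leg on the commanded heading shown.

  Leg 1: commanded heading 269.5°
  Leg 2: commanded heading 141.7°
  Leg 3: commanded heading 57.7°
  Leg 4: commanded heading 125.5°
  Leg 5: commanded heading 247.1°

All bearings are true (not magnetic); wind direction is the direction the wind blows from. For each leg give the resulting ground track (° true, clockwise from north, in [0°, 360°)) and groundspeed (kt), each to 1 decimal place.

Leg 1: heading 269.5°; drift -4.6° → track 264.9°, groundspeed 141.7 kt
Leg 2: heading 141.7°; drift +5.9° → track 147.6°, groundspeed 136.6 kt
Leg 3: heading 57.7°; drift +2.4° → track 60.1°, groundspeed 118.8 kt
Leg 4: heading 125.5°; drift +6.3° → track 131.8°, groundspeed 132.6 kt
Leg 5: heading 247.1°; drift -2.8° → track 244.3°, groundspeed 145.1 kt

Leg 1: track=264.9°, groundspeed=141.7 kt
Leg 2: track=147.6°, groundspeed=136.6 kt
Leg 3: track=60.1°, groundspeed=118.8 kt
Leg 4: track=131.8°, groundspeed=132.6 kt
Leg 5: track=244.3°, groundspeed=145.1 kt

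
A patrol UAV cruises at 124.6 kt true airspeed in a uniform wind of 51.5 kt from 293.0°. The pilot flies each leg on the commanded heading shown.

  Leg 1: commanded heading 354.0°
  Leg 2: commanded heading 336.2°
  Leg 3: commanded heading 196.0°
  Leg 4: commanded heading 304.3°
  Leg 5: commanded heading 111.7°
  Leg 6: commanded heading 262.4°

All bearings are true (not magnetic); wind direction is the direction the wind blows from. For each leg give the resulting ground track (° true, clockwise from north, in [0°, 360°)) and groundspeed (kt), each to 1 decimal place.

Leg 1: heading 354.0°; drift +24.3° → track 18.3°, groundspeed 109.3 kt
Leg 2: heading 336.2°; drift +22.0° → track 358.2°, groundspeed 93.9 kt
Leg 3: heading 196.0°; drift -21.3° → track 174.7°, groundspeed 140.5 kt
Leg 4: heading 304.3°; drift +7.8° → track 312.1°, groundspeed 74.8 kt
Leg 5: heading 111.7°; drift +0.4° → track 112.1°, groundspeed 176.1 kt
Leg 6: heading 262.4°; drift -18.1° → track 244.3°, groundspeed 84.4 kt

Leg 1: track=18.3°, groundspeed=109.3 kt
Leg 2: track=358.2°, groundspeed=93.9 kt
Leg 3: track=174.7°, groundspeed=140.5 kt
Leg 4: track=312.1°, groundspeed=74.8 kt
Leg 5: track=112.1°, groundspeed=176.1 kt
Leg 6: track=244.3°, groundspeed=84.4 kt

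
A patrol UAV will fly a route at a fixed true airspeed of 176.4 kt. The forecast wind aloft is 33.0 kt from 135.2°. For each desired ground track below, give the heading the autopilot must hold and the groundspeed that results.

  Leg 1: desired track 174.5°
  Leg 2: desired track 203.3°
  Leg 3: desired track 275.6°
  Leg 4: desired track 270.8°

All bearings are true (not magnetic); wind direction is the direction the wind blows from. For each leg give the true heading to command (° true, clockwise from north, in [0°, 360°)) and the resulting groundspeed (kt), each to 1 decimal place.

Leg 1: heading=167.7°, groundspeed=149.6 kt
Leg 2: heading=193.3°, groundspeed=161.4 kt
Leg 3: heading=268.8°, groundspeed=200.6 kt
Leg 4: heading=263.3°, groundspeed=198.5 kt

Leg 1: desired track 174.5°; wind correction -6.8° → command heading 167.7°, groundspeed 149.6 kt
Leg 2: desired track 203.3°; wind correction -10.0° → command heading 193.3°, groundspeed 161.4 kt
Leg 3: desired track 275.6°; wind correction -6.8° → command heading 268.8°, groundspeed 200.6 kt
Leg 4: desired track 270.8°; wind correction -7.5° → command heading 263.3°, groundspeed 198.5 kt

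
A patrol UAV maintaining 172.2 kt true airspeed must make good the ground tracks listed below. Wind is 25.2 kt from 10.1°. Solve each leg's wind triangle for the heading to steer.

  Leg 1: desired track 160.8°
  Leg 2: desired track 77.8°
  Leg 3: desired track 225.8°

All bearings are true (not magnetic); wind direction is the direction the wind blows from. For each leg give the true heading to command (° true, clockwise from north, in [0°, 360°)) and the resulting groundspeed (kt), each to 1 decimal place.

Leg 1: heading=156.7°, groundspeed=193.7 kt
Leg 2: heading=70.0°, groundspeed=161.1 kt
Leg 3: heading=230.7°, groundspeed=192.0 kt

Leg 1: desired track 160.8°; wind correction -4.1° → command heading 156.7°, groundspeed 193.7 kt
Leg 2: desired track 77.8°; wind correction -7.8° → command heading 70.0°, groundspeed 161.1 kt
Leg 3: desired track 225.8°; wind correction +4.9° → command heading 230.7°, groundspeed 192.0 kt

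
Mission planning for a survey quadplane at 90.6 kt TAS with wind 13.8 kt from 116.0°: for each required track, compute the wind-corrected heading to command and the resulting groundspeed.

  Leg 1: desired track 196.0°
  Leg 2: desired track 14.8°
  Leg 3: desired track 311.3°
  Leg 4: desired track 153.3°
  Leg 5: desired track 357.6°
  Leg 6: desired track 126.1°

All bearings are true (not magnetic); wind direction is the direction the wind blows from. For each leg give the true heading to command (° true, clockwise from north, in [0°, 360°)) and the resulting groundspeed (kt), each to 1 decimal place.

Leg 1: desired track 196.0°; wind correction -8.6° → command heading 187.4°, groundspeed 87.2 kt
Leg 2: desired track 14.8°; wind correction +8.6° → command heading 23.4°, groundspeed 92.3 kt
Leg 3: desired track 311.3°; wind correction +2.3° → command heading 313.6°, groundspeed 103.8 kt
Leg 4: desired track 153.3°; wind correction -5.3° → command heading 148.0°, groundspeed 79.2 kt
Leg 5: desired track 357.6°; wind correction +7.7° → command heading 5.3°, groundspeed 96.3 kt
Leg 6: desired track 126.1°; wind correction -1.5° → command heading 124.6°, groundspeed 77.0 kt

Leg 1: heading=187.4°, groundspeed=87.2 kt
Leg 2: heading=23.4°, groundspeed=92.3 kt
Leg 3: heading=313.6°, groundspeed=103.8 kt
Leg 4: heading=148.0°, groundspeed=79.2 kt
Leg 5: heading=5.3°, groundspeed=96.3 kt
Leg 6: heading=124.6°, groundspeed=77.0 kt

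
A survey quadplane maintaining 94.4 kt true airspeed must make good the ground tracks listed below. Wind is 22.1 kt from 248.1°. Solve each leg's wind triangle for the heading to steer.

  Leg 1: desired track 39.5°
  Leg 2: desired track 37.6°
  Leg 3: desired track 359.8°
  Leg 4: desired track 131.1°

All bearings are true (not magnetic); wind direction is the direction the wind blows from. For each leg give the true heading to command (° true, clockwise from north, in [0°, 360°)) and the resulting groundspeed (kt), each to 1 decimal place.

Leg 1: heading=33.1°, groundspeed=113.2 kt
Leg 2: heading=30.8°, groundspeed=112.8 kt
Leg 3: heading=347.2°, groundspeed=100.3 kt
Leg 4: heading=143.1°, groundspeed=102.4 kt

Leg 1: desired track 39.5°; wind correction -6.4° → command heading 33.1°, groundspeed 113.2 kt
Leg 2: desired track 37.6°; wind correction -6.8° → command heading 30.8°, groundspeed 112.8 kt
Leg 3: desired track 359.8°; wind correction -12.6° → command heading 347.2°, groundspeed 100.3 kt
Leg 4: desired track 131.1°; wind correction +12.0° → command heading 143.1°, groundspeed 102.4 kt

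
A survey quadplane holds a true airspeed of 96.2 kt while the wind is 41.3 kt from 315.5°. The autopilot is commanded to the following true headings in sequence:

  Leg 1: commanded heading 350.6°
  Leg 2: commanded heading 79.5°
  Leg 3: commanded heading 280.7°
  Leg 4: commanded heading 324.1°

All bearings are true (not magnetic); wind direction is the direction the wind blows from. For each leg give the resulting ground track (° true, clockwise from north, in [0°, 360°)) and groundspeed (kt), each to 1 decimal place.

Leg 1: track=11.4°, groundspeed=66.8 kt
Leg 2: track=95.5°, groundspeed=124.1 kt
Leg 3: track=260.0°, groundspeed=66.6 kt
Leg 4: track=330.5°, groundspeed=55.7 kt

Leg 1: heading 350.6°; drift +20.8° → track 11.4°, groundspeed 66.8 kt
Leg 2: heading 79.5°; drift +16.0° → track 95.5°, groundspeed 124.1 kt
Leg 3: heading 280.7°; drift -20.7° → track 260.0°, groundspeed 66.6 kt
Leg 4: heading 324.1°; drift +6.4° → track 330.5°, groundspeed 55.7 kt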